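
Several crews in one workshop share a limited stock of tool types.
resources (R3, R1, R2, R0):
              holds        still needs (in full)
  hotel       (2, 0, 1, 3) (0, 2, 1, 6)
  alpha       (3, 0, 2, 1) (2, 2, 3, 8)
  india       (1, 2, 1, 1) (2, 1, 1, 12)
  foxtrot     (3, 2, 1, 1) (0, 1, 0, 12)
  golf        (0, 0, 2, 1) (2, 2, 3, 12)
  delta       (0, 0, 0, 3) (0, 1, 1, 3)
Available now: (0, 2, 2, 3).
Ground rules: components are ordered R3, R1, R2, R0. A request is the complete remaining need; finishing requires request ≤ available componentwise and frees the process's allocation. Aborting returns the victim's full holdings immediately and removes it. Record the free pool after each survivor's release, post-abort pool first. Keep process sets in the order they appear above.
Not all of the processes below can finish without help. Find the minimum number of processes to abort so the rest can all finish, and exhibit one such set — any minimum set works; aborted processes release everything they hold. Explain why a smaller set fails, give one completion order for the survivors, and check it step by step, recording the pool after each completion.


Abort india and foxtrot.
Key observation: before aborting india and foxtrot, golf was permanently blocked — no order could ever run it; afterwards it completes at step 4.
No one abort is enough; case by case: hotel alone leaves india blocked (short on R0); alpha alone leaves india blocked (short on R0); india alone leaves foxtrot blocked (short on R0); foxtrot alone leaves india blocked (short on R0); golf alone leaves india blocked (short on R0); delta alone leaves india blocked (short on R0).
The survivors complete as delta, hotel, alpha, golf. Walking it through (starting from the post-abort pool):
  pool = (4, 6, 4, 5)
  run delta (needs (0, 1, 1, 3), free (4, 6, 4, 5)); after release of (0, 0, 0, 3) the pool is (4, 6, 4, 8)
  run hotel (needs (0, 2, 1, 6), free (4, 6, 4, 8)); after release of (2, 0, 1, 3) the pool is (6, 6, 5, 11)
  run alpha (needs (2, 2, 3, 8), free (6, 6, 5, 11)); after release of (3, 0, 2, 1) the pool is (9, 6, 7, 12)
  run golf (needs (2, 2, 3, 12), free (9, 6, 7, 12)); after release of (0, 0, 2, 1) the pool is (9, 6, 9, 13)


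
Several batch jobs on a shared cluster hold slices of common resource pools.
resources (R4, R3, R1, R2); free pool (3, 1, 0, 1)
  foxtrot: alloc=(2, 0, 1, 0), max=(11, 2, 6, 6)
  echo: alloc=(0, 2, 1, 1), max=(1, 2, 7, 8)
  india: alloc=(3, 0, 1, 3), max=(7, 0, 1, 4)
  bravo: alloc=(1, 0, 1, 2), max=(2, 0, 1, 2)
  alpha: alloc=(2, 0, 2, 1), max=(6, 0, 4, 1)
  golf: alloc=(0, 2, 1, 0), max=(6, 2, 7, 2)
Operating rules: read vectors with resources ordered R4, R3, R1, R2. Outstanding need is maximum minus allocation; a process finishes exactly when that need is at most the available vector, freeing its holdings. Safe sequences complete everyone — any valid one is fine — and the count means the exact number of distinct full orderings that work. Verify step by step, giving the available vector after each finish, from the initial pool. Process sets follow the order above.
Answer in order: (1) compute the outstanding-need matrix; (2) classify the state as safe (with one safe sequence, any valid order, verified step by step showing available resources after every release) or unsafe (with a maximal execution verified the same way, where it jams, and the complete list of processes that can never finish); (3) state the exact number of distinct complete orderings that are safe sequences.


(1) Remaining need (order R4, R3, R1, R2):
  foxtrot: (9, 2, 5, 6)
  echo: (1, 0, 6, 7)
  india: (4, 0, 0, 1)
  bravo: (1, 0, 0, 0)
  alpha: (4, 0, 2, 0)
  golf: (6, 0, 6, 2)
(2) The state is UNSAFE.
Key observation: the wall is R1: completing bravo, india, alpha brings the pool only to (9, 1, 4, 7), and all the rest need more.
Going as far as possible: bravo, india, alpha; after that, nothing fits. Verifying each step:
  pool = (3, 1, 0, 1)
  run bravo (needs (1, 0, 0, 0), free (3, 1, 0, 1)); after release of (1, 0, 1, 2) the pool is (4, 1, 1, 3)
  run india (needs (4, 0, 0, 1), free (4, 1, 1, 3)); after release of (3, 0, 1, 3) the pool is (7, 1, 2, 6)
  run alpha (needs (4, 0, 2, 0), free (7, 1, 2, 6)); after release of (2, 0, 2, 1) the pool is (9, 1, 4, 7)
  blocked: foxtrot wants (9, 2, 5, 6), pool (9, 1, 4, 7) — not enough R3 and R1
  blocked: echo wants (1, 0, 6, 7), pool (9, 1, 4, 7) — not enough R1
  blocked: golf wants (6, 0, 6, 2), pool (9, 1, 4, 7) — not enough R1
Permanently blocked: foxtrot, echo and golf.
(3) Precisely 0 of the possible complete orderings are safe sequences.


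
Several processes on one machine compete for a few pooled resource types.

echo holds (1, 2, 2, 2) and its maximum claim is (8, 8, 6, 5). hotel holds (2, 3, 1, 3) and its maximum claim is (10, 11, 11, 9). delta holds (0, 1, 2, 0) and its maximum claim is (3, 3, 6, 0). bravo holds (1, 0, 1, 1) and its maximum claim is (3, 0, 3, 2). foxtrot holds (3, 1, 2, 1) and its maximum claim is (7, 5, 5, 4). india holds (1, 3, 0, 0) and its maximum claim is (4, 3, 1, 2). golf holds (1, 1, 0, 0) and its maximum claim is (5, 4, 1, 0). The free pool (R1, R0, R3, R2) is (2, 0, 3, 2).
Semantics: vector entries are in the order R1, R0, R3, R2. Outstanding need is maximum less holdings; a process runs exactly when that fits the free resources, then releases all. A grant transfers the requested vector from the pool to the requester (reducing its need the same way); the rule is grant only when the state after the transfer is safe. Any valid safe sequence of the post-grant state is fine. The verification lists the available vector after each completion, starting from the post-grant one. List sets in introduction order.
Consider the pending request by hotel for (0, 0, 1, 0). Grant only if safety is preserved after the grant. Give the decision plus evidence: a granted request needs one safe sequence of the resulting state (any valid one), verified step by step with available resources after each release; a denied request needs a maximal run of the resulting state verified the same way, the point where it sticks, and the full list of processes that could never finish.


GRANT: granting preserves safety; a valid post-grant sequence is bravo, india, golf, foxtrot, delta, echo, hotel.
Key observation: with (2, 0, 2, 2) left after the transfer, bravo can run at once — the state stays safe.
Check on the post-grant state, step by step:
  pool = (2, 0, 2, 2)
  bravo needs (2, 0, 2, 1) <= (2, 0, 2, 2) -> finishes; pool += (1, 0, 1, 1) = (3, 0, 3, 3)
  india needs (3, 0, 1, 2) <= (3, 0, 3, 3) -> finishes; pool += (1, 3, 0, 0) = (4, 3, 3, 3)
  golf needs (4, 3, 1, 0) <= (4, 3, 3, 3) -> finishes; pool += (1, 1, 0, 0) = (5, 4, 3, 3)
  foxtrot needs (4, 4, 3, 3) <= (5, 4, 3, 3) -> finishes; pool += (3, 1, 2, 1) = (8, 5, 5, 4)
  delta needs (3, 2, 4, 0) <= (8, 5, 5, 4) -> finishes; pool += (0, 1, 2, 0) = (8, 6, 7, 4)
  echo needs (7, 6, 4, 3) <= (8, 6, 7, 4) -> finishes; pool += (1, 2, 2, 2) = (9, 8, 9, 6)
  hotel needs (8, 8, 9, 6) <= (9, 8, 9, 6) -> finishes; pool += (2, 3, 2, 3) = (11, 11, 11, 9)


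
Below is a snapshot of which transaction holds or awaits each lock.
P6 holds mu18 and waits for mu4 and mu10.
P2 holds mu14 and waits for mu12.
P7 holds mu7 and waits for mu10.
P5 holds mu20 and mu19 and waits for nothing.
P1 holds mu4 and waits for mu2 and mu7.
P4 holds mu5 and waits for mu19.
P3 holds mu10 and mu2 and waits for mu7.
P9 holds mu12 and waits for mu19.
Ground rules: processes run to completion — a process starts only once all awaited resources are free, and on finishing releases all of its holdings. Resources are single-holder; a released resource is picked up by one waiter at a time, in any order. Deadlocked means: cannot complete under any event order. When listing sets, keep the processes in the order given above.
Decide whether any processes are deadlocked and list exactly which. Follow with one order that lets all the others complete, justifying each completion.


Deadlocked set: P6, P7, P1 and P3.
Key observation: along P7 -> P3 -> P7, each member waits on what the next one holds — a deadlock; P6 and P1 wait into the deadlock from upstream.
A valid finishing order for the others: P5, P4, P9, P2.
Check, step by step:
  run P5 (it waits on nothing); releases mu20 and mu19
  P4: everything it awaited (mu19) is free; runs, freeing mu5
  P9: everything it awaited (mu19) is free; runs, freeing mu12
  P2: everything it awaited (mu12) is free; runs, freeing mu14


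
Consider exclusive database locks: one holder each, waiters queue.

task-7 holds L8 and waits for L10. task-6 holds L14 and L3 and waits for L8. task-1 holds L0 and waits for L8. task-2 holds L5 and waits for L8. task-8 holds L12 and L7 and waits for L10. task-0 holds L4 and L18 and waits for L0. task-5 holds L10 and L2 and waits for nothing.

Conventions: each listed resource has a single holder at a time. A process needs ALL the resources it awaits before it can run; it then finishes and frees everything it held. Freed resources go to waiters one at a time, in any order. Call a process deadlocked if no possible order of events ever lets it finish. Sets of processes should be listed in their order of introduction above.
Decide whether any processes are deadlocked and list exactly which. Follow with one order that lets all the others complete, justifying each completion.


Nothing here is deadlocked.
Key observation: all waits point, directly or indirectly, at processes that can finish, so nothing is permanently blocked.
One completion order for the rest: task-5, task-7, task-6, task-8, task-2, task-1, task-0.
Verifying each step:
  task-5: no waits; runs immediately, freeing L10 and L2
  task-7 waits on L10 — all released -> runs and releases L8
  task-6 waits on L8 — all released -> runs and releases L14 and L3
  task-8 waits on L10 — all released -> runs and releases L12 and L7
  task-2 waits on L8 — all released -> runs and releases L5
  task-1 waits on L8 — all released -> runs and releases L0
  task-0 waits on L0 — all released -> runs and releases L4 and L18


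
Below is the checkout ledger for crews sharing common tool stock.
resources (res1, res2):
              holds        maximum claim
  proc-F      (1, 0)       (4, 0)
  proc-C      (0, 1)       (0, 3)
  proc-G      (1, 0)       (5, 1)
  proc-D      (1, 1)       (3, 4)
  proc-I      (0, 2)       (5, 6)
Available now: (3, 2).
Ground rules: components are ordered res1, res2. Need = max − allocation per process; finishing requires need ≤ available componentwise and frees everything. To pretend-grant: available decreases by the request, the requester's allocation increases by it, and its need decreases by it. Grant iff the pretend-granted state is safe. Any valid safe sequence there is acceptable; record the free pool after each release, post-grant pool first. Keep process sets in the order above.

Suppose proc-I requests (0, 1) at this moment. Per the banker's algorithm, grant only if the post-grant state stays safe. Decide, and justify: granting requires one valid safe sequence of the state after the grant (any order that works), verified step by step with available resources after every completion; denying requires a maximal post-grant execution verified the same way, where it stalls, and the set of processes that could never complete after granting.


DENY: after the grant no complete ordering would exist.
Key observation: the wall is res2: completing proc-F, proc-G brings the pool only to (5, 1), and all the rest need more.
On the post-grant state, proc-F, proc-G is a maximal run — nothing extends it. Check, step by step:
  pool = (3, 1)
  proc-F needs (3, 0) <= (3, 1) -> finishes; pool += (1, 0) = (4, 1)
  proc-G needs (4, 1) <= (4, 1) -> finishes; pool += (1, 0) = (5, 1)
  proc-C cannot run: need (0, 2) vs free (5, 1) (insufficient res2)
  proc-D cannot run: need (2, 3) vs free (5, 1) (insufficient res2)
  proc-I cannot run: need (5, 3) vs free (5, 1) (insufficient res2)
Had the request been granted, proc-C, proc-D and proc-I could never finish.


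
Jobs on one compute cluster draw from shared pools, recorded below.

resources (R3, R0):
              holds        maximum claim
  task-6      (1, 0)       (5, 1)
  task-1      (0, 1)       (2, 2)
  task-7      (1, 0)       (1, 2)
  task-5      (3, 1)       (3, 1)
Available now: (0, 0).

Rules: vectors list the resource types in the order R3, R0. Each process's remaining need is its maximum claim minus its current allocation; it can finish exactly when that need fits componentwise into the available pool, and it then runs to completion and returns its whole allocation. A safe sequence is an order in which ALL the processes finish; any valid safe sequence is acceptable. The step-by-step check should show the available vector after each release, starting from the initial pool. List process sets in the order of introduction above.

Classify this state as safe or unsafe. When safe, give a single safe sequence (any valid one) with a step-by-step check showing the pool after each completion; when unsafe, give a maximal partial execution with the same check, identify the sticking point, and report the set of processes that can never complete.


SAFE. One safe sequence: task-5, task-1, task-7, task-6.
Key observation: at task-1 the run first touches a limit — (2, 1) against (3, 1), exact on a resource it actually requests.
Walking it through:
  pool = (0, 0)
  run task-5 (needs (0, 0), free (0, 0)); after release of (3, 1) the pool is (3, 1)
  run task-1 (needs (2, 1), free (3, 1)); after release of (0, 1) the pool is (3, 2)
  run task-7 (needs (0, 2), free (3, 2)); after release of (1, 0) the pool is (4, 2)
  run task-6 (needs (4, 1), free (4, 2)); after release of (1, 0) the pool is (5, 2)


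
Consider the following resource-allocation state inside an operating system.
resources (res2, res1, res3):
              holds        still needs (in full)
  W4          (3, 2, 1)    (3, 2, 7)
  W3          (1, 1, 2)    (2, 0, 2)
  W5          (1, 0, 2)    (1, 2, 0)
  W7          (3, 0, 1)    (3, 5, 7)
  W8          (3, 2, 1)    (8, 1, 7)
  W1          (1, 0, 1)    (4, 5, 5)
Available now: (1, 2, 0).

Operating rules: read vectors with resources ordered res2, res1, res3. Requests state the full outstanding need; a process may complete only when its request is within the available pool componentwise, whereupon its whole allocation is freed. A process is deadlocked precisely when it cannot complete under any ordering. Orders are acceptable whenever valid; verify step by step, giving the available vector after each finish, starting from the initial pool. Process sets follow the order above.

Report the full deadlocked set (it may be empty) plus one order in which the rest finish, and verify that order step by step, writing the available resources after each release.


The deadlocked set is W4, W7, W8 and W1.
Key observation: the wall is res3: completing W5, W3 brings the pool only to (3, 3, 4), and all the rest need more.
One completion order for the rest: W5, W3. Walking it through:
  pool = (1, 2, 0)
  W5: need (1, 2, 0) fits (1, 2, 0); releases (1, 0, 2), pool now (2, 2, 2)
  W3: need (2, 0, 2) fits (2, 2, 2); releases (1, 1, 2), pool now (3, 3, 4)
The blocked processes can never fit:
  blocked: W4 wants (3, 2, 7), pool (3, 3, 4) — not enough res3
  blocked: W7 wants (3, 5, 7), pool (3, 3, 4) — not enough res1 and res3
  blocked: W8 wants (8, 1, 7), pool (3, 3, 4) — not enough res2 and res3
  blocked: W1 wants (4, 5, 5), pool (3, 3, 4) — not enough res2, res1 and res3


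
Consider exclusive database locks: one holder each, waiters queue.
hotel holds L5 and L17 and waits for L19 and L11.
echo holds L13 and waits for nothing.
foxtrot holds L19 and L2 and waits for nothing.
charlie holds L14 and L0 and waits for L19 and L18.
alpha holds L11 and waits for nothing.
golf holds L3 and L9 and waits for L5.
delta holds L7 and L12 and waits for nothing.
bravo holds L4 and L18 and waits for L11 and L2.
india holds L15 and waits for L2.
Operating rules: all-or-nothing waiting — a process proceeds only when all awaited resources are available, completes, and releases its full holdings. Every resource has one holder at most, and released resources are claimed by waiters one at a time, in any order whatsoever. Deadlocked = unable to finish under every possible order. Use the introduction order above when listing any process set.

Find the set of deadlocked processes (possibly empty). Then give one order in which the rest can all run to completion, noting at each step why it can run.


No process is deadlocked.
Key observation: there is no circular wait here — follow any chain and it reaches a process that is free to run now.
The rest can finish in the order foxtrot, alpha, hotel, bravo, india, charlie, delta, echo, golf.
Verifying each step:
  run foxtrot (it waits on nothing); releases L19 and L2
  run alpha (it waits on nothing); releases L11
  hotel waits on L19 and L11 — all released -> runs and releases L5 and L17
  bravo waits on L11 and L2 — all released -> runs and releases L4 and L18
  india waits on L2 — all released -> runs and releases L15
  charlie waits on L19 and L18 — all released -> runs and releases L14 and L0
  run delta (it waits on nothing); releases L7 and L12
  run echo (it waits on nothing); releases L13
  golf waits on L5 — all released -> runs and releases L3 and L9


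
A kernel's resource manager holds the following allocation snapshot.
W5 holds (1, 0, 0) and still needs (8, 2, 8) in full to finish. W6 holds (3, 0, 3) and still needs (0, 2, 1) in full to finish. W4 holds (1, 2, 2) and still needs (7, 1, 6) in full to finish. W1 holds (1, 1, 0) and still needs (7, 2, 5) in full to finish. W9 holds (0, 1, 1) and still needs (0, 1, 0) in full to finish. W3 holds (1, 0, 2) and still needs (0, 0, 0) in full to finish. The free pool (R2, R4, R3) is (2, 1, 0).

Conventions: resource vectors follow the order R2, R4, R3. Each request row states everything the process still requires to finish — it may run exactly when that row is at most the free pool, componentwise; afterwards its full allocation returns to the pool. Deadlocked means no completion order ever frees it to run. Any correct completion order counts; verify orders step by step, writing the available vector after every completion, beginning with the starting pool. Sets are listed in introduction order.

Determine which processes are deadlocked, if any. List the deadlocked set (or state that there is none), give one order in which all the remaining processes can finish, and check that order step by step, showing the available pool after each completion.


Deadlocked set: W5, W4 and W1.
Key observation: the pool after W9, W6, W3 is (6, 2, 6); every surviving request exceeds it in R2, so progress ends there.
One completion order for the rest: W9, W6, W3. Verifying each step:
  pool = (2, 1, 0)
  run W9 (needs (0, 1, 0), free (2, 1, 0)); after release of (0, 1, 1) the pool is (2, 2, 1)
  run W6 (needs (0, 2, 1), free (2, 2, 1)); after release of (3, 0, 3) the pool is (5, 2, 4)
  run W3 (needs (0, 0, 0), free (5, 2, 4)); after release of (1, 0, 2) the pool is (6, 2, 6)
The stuck group stays short no matter what:
  W5 still needs (8, 2, 8) but only (6, 2, 6) is free — short on R2 and R3
  W4 still needs (7, 1, 6) but only (6, 2, 6) is free — short on R2
  W1 still needs (7, 2, 5) but only (6, 2, 6) is free — short on R2


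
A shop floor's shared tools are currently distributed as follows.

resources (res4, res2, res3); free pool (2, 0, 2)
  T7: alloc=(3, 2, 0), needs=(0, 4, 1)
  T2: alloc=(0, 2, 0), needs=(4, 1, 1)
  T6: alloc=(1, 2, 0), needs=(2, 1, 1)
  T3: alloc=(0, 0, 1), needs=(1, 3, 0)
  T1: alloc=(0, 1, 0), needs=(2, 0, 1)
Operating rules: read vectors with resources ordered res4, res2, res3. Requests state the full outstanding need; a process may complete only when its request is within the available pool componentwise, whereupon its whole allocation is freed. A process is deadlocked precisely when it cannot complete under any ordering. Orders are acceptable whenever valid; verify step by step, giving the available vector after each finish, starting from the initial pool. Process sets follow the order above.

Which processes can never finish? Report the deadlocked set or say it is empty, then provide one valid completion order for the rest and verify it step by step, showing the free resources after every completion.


Deadlocked: T7 and T2.
Key observation: after T1, T6, T3 the pool peaks at (3, 3, 3), and each blocked process is short somewhere: T7 on res2; T2 on res4.
The rest can finish in the order T1, T6, T3. Verifying each step:
  pool = (2, 0, 2)
  run T1 (needs (2, 0, 1), free (2, 0, 2)); after release of (0, 1, 0) the pool is (2, 1, 2)
  run T6 (needs (2, 1, 1), free (2, 1, 2)); after release of (1, 2, 0) the pool is (3, 3, 2)
  run T3 (needs (1, 3, 0), free (3, 3, 2)); after release of (0, 0, 1) the pool is (3, 3, 3)
None of the blocked processes ever fits:
  T7 still needs (0, 4, 1) but only (3, 3, 3) is free — short on res2
  T2 still needs (4, 1, 1) but only (3, 3, 3) is free — short on res4


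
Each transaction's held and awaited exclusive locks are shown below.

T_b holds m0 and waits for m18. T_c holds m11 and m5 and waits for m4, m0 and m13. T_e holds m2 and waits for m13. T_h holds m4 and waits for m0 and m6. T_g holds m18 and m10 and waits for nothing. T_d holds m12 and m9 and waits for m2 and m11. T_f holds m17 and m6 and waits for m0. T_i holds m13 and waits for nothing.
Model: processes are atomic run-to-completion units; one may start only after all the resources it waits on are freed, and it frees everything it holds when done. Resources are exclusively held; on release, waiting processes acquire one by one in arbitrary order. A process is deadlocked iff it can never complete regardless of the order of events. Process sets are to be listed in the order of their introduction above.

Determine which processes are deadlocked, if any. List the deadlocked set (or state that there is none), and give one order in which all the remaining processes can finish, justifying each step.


Nothing here is deadlocked.
Key observation: there is no circular wait here — follow any chain and it reaches a process that is free to run now.
The rest can finish in the order T_g, T_b, T_f, T_i, T_e, T_h, T_c, T_d.
Walking it through:
  T_g: no waits; runs immediately, freeing m18 and m10
  run T_b (all its waits — m18 — are resolved); releases m0
  run T_f (all its waits — m0 — are resolved); releases m17 and m6
  T_i: no waits; runs immediately, freeing m13
  run T_e (all its waits — m13 — are resolved); releases m2
  run T_h (all its waits — m0 and m6 — are resolved); releases m4
  run T_c (all its waits — m4, m0 and m13 — are resolved); releases m11 and m5
  run T_d (all its waits — m2 and m11 — are resolved); releases m12 and m9


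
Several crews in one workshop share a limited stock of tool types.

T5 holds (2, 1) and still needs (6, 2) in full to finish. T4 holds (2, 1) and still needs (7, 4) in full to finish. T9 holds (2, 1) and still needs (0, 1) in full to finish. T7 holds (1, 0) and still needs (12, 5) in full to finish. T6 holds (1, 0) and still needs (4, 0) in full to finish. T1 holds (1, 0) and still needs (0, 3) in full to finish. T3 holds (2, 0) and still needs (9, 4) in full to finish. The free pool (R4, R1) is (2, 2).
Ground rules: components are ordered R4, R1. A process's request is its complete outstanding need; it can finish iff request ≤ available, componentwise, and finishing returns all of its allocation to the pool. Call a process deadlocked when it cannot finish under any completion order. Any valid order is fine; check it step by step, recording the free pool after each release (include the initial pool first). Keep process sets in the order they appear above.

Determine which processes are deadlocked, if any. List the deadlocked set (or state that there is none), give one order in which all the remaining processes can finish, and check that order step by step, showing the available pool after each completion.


No process is deadlocked.
Key observation: the pool covers T9 at once, and every later process fits after earlier releases.
One completion order for the rest: T9, T6, T1, T5, T4, T3, T7. Check, step by step:
  pool = (2, 2)
  T9 needs (0, 1) <= (2, 2) -> finishes; pool += (2, 1) = (4, 3)
  T6 needs (4, 0) <= (4, 3) -> finishes; pool += (1, 0) = (5, 3)
  T1 needs (0, 3) <= (5, 3) -> finishes; pool += (1, 0) = (6, 3)
  T5 needs (6, 2) <= (6, 3) -> finishes; pool += (2, 1) = (8, 4)
  T4 needs (7, 4) <= (8, 4) -> finishes; pool += (2, 1) = (10, 5)
  T3 needs (9, 4) <= (10, 5) -> finishes; pool += (2, 0) = (12, 5)
  T7 needs (12, 5) <= (12, 5) -> finishes; pool += (1, 0) = (13, 5)


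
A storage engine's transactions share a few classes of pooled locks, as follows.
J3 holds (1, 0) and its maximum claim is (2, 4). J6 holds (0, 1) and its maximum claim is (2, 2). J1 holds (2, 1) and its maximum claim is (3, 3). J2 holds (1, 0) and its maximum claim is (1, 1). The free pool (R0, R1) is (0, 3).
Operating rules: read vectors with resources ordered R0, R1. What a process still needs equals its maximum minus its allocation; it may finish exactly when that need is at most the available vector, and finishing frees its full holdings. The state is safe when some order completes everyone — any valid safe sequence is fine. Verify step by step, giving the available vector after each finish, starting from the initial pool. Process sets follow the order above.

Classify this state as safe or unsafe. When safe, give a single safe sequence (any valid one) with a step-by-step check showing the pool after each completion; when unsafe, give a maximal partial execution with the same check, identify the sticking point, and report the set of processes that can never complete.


The state is SAFE; one workable sequence: J2, J1, J3, J6.
Key observation: the first exact fit in this order is J1 — it needs (1, 2) with (1, 3) free, meeting a requested resource to the last unit.
Check, step by step:
  pool = (0, 3)
  J2: need (0, 1) fits (0, 3); releases (1, 0), pool now (1, 3)
  J1: need (1, 2) fits (1, 3); releases (2, 1), pool now (3, 4)
  J3: need (1, 4) fits (3, 4); releases (1, 0), pool now (4, 4)
  J6: need (2, 1) fits (4, 4); releases (0, 1), pool now (4, 5)


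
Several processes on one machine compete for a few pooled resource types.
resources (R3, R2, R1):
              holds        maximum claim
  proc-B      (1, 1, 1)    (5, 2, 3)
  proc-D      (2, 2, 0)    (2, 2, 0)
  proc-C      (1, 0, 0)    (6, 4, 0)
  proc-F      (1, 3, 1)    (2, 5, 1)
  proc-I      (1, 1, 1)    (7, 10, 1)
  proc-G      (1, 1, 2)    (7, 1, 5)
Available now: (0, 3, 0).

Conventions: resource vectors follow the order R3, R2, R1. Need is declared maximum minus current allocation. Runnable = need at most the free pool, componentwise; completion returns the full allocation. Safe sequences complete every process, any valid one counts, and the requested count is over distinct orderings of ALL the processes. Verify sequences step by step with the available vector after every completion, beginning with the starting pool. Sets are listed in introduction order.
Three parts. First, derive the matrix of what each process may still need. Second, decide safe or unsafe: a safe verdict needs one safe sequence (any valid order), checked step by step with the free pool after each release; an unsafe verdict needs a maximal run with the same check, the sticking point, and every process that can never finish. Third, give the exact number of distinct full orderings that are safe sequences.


(1) Remaining need (order R3, R2, R1):
  proc-B: (4, 1, 2)
  proc-D: (0, 0, 0)
  proc-C: (5, 4, 0)
  proc-F: (1, 2, 0)
  proc-I: (6, 9, 0)
  proc-G: (6, 0, 3)
(2) The state is UNSAFE.
Key observation: R3 is the bottleneck — with proc-D, proc-F done the pool holds (3, 8, 1), short of every remaining need.
A maximal execution: proc-D, proc-F — then nothing else fits. Verifying each step:
  pool = (0, 3, 0)
  run proc-D (needs (0, 0, 0), free (0, 3, 0)); after release of (2, 2, 0) the pool is (2, 5, 0)
  run proc-F (needs (1, 2, 0), free (2, 5, 0)); after release of (1, 3, 1) the pool is (3, 8, 1)
  proc-B cannot run: need (4, 1, 2) vs free (3, 8, 1) (insufficient R3 and R1)
  proc-C cannot run: need (5, 4, 0) vs free (3, 8, 1) (insufficient R3)
  proc-I cannot run: need (6, 9, 0) vs free (3, 8, 1) (insufficient R3 and R2)
  proc-G cannot run: need (6, 0, 3) vs free (3, 8, 1) (insufficient R3 and R1)
Processes that can never finish: proc-B, proc-C, proc-I and proc-G.
(3) The exact count: 0 of the possible complete orderings are safe sequences.


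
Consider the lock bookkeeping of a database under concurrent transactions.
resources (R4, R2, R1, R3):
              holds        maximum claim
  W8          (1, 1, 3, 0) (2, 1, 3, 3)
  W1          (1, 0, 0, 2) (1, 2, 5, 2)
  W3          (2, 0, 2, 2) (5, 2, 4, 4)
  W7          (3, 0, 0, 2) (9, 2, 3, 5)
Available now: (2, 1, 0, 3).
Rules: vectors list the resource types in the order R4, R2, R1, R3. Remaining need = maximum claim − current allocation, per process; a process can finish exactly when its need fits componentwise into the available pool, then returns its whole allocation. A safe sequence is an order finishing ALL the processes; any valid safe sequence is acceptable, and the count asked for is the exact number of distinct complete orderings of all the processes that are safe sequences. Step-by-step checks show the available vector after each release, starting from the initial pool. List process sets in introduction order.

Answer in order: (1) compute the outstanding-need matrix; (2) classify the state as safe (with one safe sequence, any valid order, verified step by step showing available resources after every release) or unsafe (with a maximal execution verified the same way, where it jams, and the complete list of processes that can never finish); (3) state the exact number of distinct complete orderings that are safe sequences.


(1) Outstanding need per process (order R4, R2, R1, R3):
  W8: (1, 0, 0, 3)
  W1: (0, 2, 5, 0)
  W3: (3, 2, 2, 2)
  W7: (6, 2, 3, 3)
(2) SAFE, for example via the order W8, W3, W1, W7.
Key observation: the order's first zero-slack moment is W8 ((1, 0, 0, 3) needed, (2, 1, 0, 3) free — a requested resource with nothing to spare).
Verifying each step:
  pool = (2, 1, 0, 3)
  W8 needs (1, 0, 0, 3) <= (2, 1, 0, 3) -> finishes; pool += (1, 1, 3, 0) = (3, 2, 3, 3)
  W3 needs (3, 2, 2, 2) <= (3, 2, 3, 3) -> finishes; pool += (2, 0, 2, 2) = (5, 2, 5, 5)
  W1 needs (0, 2, 5, 0) <= (5, 2, 5, 5) -> finishes; pool += (1, 0, 0, 2) = (6, 2, 5, 7)
  W7 needs (6, 2, 3, 3) <= (6, 2, 5, 7) -> finishes; pool += (3, 0, 0, 2) = (9, 2, 5, 9)
(3) The exact count: 1 of the possible complete orderings is a safe sequence.


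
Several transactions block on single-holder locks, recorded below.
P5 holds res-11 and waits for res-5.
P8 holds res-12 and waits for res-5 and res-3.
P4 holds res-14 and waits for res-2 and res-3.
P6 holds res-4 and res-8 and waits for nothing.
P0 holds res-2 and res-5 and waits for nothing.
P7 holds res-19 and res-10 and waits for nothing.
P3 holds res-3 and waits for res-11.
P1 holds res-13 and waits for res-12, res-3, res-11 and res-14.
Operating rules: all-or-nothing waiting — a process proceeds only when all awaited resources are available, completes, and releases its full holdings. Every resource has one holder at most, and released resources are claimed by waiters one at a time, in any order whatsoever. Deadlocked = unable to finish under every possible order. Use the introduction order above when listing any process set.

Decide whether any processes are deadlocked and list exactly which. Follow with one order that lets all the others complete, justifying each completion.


Nothing here is deadlocked.
Key observation: the waits form no ring: some process can always run, and its releases unblock the others one by one.
The rest can finish in the order P0, P5, P3, P6, P8, P4, P7, P1.
Step-by-step check:
  run P0 (it waits on nothing); releases res-2 and res-5
  run P5 (all its waits — res-5 — are resolved); releases res-11
  run P3 (all its waits — res-11 — are resolved); releases res-3
  run P6 (it waits on nothing); releases res-4 and res-8
  run P8 (all its waits — res-5 and res-3 — are resolved); releases res-12
  run P4 (all its waits — res-2 and res-3 — are resolved); releases res-14
  run P7 (it waits on nothing); releases res-19 and res-10
  run P1 (all its waits — res-12, res-3, res-11 and res-14 — are resolved); releases res-13


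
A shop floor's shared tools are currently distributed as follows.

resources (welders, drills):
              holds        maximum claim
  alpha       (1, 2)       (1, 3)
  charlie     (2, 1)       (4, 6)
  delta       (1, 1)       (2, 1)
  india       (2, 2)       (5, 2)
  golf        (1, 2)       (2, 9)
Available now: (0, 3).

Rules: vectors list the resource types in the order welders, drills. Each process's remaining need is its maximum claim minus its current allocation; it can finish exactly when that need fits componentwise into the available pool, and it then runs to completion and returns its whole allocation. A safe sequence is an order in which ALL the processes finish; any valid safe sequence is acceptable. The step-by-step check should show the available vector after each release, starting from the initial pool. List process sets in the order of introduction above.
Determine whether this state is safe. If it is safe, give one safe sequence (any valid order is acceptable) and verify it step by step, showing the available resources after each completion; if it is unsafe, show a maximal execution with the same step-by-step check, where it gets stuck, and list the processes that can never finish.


SAFE, for example via the order alpha, delta, charlie, india, golf.
Key observation: reading the order forward, delta is the first process whose need (1, 0) meets the free pool (1, 5) exactly on a resource it requests.
Verifying each step:
  pool = (0, 3)
  run alpha (needs (0, 1), free (0, 3)); after release of (1, 2) the pool is (1, 5)
  run delta (needs (1, 0), free (1, 5)); after release of (1, 1) the pool is (2, 6)
  run charlie (needs (2, 5), free (2, 6)); after release of (2, 1) the pool is (4, 7)
  run india (needs (3, 0), free (4, 7)); after release of (2, 2) the pool is (6, 9)
  run golf (needs (1, 7), free (6, 9)); after release of (1, 2) the pool is (7, 11)


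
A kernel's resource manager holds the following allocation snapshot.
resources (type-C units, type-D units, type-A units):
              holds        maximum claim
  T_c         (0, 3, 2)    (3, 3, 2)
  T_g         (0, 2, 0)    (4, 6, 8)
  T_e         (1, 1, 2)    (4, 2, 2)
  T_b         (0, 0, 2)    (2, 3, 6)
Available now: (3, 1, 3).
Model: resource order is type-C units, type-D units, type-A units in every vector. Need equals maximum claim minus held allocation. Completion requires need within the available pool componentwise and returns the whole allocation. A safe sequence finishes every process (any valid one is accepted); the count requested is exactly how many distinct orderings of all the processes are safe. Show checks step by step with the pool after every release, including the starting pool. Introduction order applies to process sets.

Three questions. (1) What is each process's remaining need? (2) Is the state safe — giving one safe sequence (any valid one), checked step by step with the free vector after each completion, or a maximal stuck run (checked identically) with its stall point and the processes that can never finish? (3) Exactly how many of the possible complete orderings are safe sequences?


(1) Remaining need (order type-C units, type-D units, type-A units):
  T_c: (3, 0, 0)
  T_g: (4, 4, 8)
  T_e: (3, 1, 0)
  T_b: (2, 3, 4)
(2) SAFE — a valid safe sequence is T_c, T_e, T_b, T_g.
Key observation: T_c is the earliest step where a requested resource binds exactly: need (3, 0, 0), pool (3, 1, 3) at its turn.
Verifying each step:
  pool = (3, 1, 3)
  T_c: need (3, 0, 0) fits (3, 1, 3); releases (0, 3, 2), pool now (3, 4, 5)
  T_e: need (3, 1, 0) fits (3, 4, 5); releases (1, 1, 2), pool now (4, 5, 7)
  T_b: need (2, 3, 4) fits (4, 5, 7); releases (0, 0, 2), pool now (4, 5, 9)
  T_g: need (4, 4, 8) fits (4, 5, 9); releases (0, 2, 0), pool now (4, 7, 9)
(3) The exact count: 3 of the possible complete orderings are safe sequences.


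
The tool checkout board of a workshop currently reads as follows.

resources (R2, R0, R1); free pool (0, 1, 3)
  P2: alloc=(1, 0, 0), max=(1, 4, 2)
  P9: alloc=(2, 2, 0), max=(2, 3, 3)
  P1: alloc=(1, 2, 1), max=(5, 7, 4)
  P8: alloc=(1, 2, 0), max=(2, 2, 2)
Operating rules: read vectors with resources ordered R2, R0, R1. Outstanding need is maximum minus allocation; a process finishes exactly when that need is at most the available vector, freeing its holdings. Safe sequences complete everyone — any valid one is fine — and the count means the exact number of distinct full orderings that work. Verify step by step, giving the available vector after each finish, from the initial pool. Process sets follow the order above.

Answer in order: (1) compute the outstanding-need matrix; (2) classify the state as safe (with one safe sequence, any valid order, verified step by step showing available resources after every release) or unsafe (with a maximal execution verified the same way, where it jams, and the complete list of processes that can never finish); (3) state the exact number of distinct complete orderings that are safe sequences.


(1) Outstanding need per process (order R2, R0, R1):
  P2: (0, 4, 2)
  P9: (0, 1, 3)
  P1: (4, 5, 3)
  P8: (1, 0, 2)
(2) The state is SAFE; one workable sequence: P9, P8, P2, P1.
Key observation: P9 is the earliest step where a requested resource binds exactly: need (0, 1, 3), pool (0, 1, 3) at its turn.
Walking it through:
  pool = (0, 1, 3)
  P9: need (0, 1, 3) fits (0, 1, 3); releases (2, 2, 0), pool now (2, 3, 3)
  P8: need (1, 0, 2) fits (2, 3, 3); releases (1, 2, 0), pool now (3, 5, 3)
  P2: need (0, 4, 2) fits (3, 5, 3); releases (1, 0, 0), pool now (4, 5, 3)
  P1: need (4, 5, 3) fits (4, 5, 3); releases (1, 2, 1), pool now (5, 7, 4)
(3) The exact count: 1 of the possible complete orderings is a safe sequence.


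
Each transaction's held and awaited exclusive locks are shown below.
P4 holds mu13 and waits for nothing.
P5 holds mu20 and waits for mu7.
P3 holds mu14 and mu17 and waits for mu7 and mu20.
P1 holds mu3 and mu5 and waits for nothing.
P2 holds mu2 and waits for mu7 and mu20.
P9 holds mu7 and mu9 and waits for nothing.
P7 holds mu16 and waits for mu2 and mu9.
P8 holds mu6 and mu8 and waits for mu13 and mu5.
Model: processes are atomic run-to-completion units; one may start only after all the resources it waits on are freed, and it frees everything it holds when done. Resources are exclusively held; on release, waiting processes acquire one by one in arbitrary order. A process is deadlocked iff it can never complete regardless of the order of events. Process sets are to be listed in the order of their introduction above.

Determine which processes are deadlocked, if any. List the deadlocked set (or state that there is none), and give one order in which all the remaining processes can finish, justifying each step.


No process is deadlocked.
Key observation: all waits point, directly or indirectly, at processes that can finish, so nothing is permanently blocked.
A valid finishing order for the others: P4, P1, P8, P9, P5, P2, P7, P3.
Step-by-step check:
  run P4 (it waits on nothing); releases mu13
  run P1 (it waits on nothing); releases mu3 and mu5
  P8 waits on mu13 and mu5 — all released -> runs and releases mu6 and mu8
  run P9 (it waits on nothing); releases mu7 and mu9
  P5 waits on mu7 — all released -> runs and releases mu20
  P2 waits on mu7 and mu20 — all released -> runs and releases mu2
  P7 waits on mu2 and mu9 — all released -> runs and releases mu16
  P3 waits on mu7 and mu20 — all released -> runs and releases mu14 and mu17


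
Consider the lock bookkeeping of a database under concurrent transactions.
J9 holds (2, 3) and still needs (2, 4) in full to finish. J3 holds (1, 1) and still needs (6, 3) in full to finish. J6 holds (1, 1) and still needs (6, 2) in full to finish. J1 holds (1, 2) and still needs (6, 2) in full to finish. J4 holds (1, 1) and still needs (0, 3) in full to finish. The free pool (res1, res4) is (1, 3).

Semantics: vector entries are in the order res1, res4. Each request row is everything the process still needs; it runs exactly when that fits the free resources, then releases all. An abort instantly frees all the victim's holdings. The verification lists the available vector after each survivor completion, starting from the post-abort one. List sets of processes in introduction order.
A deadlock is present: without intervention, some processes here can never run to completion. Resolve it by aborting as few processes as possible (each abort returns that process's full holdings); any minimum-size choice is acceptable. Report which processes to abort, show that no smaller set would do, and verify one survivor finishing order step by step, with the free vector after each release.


The answer: abort J3 and J6.
Key observation: the returned (2, 2) from J3 and J6 is what brings J1 — unrunnable before, under any order — into play at step 3.
No one abort is enough; case by case: J9 alone leaves J3 blocked (short on res1); J3 alone leaves J6 blocked (short on res1); J6 alone leaves J3 blocked (short on res1); J1 alone leaves J3 blocked (short on res1); J4 alone leaves J3 blocked (short on res1).
Survivors finish in the order: J9, J4, J1. Walking it through (pool after the aborts first):
  pool = (3, 5)
  J9 needs (2, 4) <= (3, 5) -> finishes; pool += (2, 3) = (5, 8)
  J4 needs (0, 3) <= (5, 8) -> finishes; pool += (1, 1) = (6, 9)
  J1 needs (6, 2) <= (6, 9) -> finishes; pool += (1, 2) = (7, 11)
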